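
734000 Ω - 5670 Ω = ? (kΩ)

In kΩ:
  734000 Ω = 734000 × 10⁻³ kΩ = 734
  5670 Ω = 5670 × 10⁻³ kΩ = 5.67
Difference: 734 - 5.67 = 728.33

728.33 kΩ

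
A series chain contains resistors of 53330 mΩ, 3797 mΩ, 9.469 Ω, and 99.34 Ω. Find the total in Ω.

165.936 Ω

In Ω:
  53330 mΩ = 53330 × 10⁻³ Ω = 53.33
  3797 mΩ = 3797 × 10⁻³ Ω = 3.797
  9.469 Ω → 9.469
  99.34 Ω → 99.34
Sum: 53.33 + 3.797 + 9.469 + 99.34 = 165.936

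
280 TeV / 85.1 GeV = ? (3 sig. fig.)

3290

(280e12) / (85.1e9) = 3.29e3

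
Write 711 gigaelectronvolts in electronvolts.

711000000000 electronvolts

giga = 10^9, (no prefix) = 10^0; factor is 10^9.
711 × 10^9 = 711000000000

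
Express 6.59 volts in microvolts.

(no prefix) = 1e0, micro = 1e-6; factor is 1e6.
6.59 × 1e6 = 6590000

6590000 microvolts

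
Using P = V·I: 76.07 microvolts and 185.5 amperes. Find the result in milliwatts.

14.110985 milliwatts

76.07 × 10⁻⁶ × 185.5 = 14110.985 × 10⁻⁶ W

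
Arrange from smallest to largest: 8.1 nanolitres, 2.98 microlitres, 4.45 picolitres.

8.1 nanolitres = 0.0000000081 litres
2.98 microlitres = 0.00000298 litres
4.45 picolitres = 0.00000000000445 litres

4.45 picolitres < 8.1 nanolitres < 2.98 microlitres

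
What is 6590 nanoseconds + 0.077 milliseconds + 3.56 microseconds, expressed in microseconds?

87.15 microseconds

In microseconds:
  6590 nanoseconds = 6590e-3 microseconds = 6.59
  0.077 milliseconds = 0.077e3 microseconds = 77
  3.56 microseconds → 3.56
Sum: 6.59 + 77 + 3.56 = 87.15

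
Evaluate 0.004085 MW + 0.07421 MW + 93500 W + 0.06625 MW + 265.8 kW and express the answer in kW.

In kW:
  0.004085 MW = 0.004085e3 kW = 4.085
  0.07421 MW = 0.07421e3 kW = 74.21
  93500 W = 93500e-3 kW = 93.5
  0.06625 MW = 0.06625e3 kW = 66.25
  265.8 kW → 265.8
Sum: 4.085 + 74.21 + 93.5 + 66.25 + 265.8 = 503.845

503.845 kW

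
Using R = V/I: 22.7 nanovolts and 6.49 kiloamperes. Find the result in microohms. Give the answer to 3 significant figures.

(22.7e-9) / (6.49e3) = 3.4977e-12 Ω

0.00000350 microohms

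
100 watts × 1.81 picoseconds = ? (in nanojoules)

0.181 nanojoules

100 × 1.81e-12 = 181e-12 J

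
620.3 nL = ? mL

nano = 10⁻⁹, milli = 10⁻³; factor is 10⁻⁶.
620.3 × 10⁻⁶ = 0.0006203

0.0006203 mL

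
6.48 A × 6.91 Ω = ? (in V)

6.48 × 6.91 = 44.7768 V

44.7768 V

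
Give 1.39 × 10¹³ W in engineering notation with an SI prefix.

= 13.9 × 10¹² W; 10¹² is tera.

13.9 TW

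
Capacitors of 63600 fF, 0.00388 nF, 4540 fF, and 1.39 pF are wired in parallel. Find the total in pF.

73.41 pF

In pF:
  63600 fF = 63600 × 10^-3 pF = 63.6
  0.00388 nF = 0.00388 × 10^3 pF = 3.88
  4540 fF = 4540 × 10^-3 pF = 4.54
  1.39 pF → 1.39
Sum: 63.6 + 3.88 + 4.54 + 1.39 = 73.41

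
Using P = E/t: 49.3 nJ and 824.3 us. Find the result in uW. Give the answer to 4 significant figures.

59.81 uW

(49.3e-9) / (824.3e-6) = 0.0598083e-3 W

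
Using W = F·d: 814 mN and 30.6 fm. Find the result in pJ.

814 × 10^-3 × 30.6 × 10^-15 = 24908.4 × 10^-18 J

0.0249084 pJ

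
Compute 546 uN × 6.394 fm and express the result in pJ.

546e-6 × 6.394e-15 = 3491.124e-21 J

0.000003491124 pJ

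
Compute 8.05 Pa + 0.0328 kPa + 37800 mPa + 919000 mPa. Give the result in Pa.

997.65 Pa

In Pa:
  8.05 Pa → 8.05
  0.0328 kPa = 0.0328 × 10³ Pa = 32.8
  37800 mPa = 37800 × 10⁻³ Pa = 37.8
  919000 mPa = 919000 × 10⁻³ Pa = 919
Sum: 8.05 + 32.8 + 37.8 + 919 = 997.65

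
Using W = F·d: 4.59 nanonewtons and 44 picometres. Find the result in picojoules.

4.59e-9 × 44e-12 = 201.96e-21 J

0.00000020196 picojoules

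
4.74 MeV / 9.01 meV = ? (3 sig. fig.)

(4.74 × 10⁶) / (9.01 × 10⁻³) = 0.5261 × 10⁹

526000000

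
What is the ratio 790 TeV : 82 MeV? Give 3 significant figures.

9630000

(790 × 10^12) / (82 × 10^6) = 9.634 × 10^6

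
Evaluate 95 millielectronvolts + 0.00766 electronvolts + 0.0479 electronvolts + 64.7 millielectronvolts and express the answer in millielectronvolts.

In millielectronvolts:
  95 millielectronvolts → 95
  0.00766 electronvolts = 0.00766 × 10^3 millielectronvolts = 7.66
  0.0479 electronvolts = 0.0479 × 10^3 millielectronvolts = 47.9
  64.7 millielectronvolts → 64.7
Sum: 95 + 7.66 + 47.9 + 64.7 = 215.26

215.26 millielectronvolts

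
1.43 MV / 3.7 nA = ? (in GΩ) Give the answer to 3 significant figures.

386000 GΩ

(1.43e6) / (3.7e-9) = 0.38649e15 Ω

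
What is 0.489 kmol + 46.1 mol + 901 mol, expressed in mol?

In mol:
  0.489 kmol = 0.489e3 mol = 489
  46.1 mol → 46.1
  901 mol → 901
Sum: 489 + 46.1 + 901 = 1436.1

1436.1 mol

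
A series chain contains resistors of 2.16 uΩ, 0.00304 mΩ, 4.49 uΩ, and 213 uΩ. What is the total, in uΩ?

222.69 uΩ

In uΩ:
  2.16 uΩ → 2.16
  0.00304 mΩ = 0.00304 × 10³ uΩ = 3.04
  4.49 uΩ → 4.49
  213 uΩ → 213
Sum: 2.16 + 3.04 + 4.49 + 213 = 222.69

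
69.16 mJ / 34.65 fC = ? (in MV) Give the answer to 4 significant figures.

(69.16e-3) / (34.65e-15) = 1.99596e12 V

1996000 MV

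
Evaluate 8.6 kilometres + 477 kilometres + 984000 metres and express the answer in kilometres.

In kilometres:
  8.6 kilometres → 8.6
  477 kilometres → 477
  984000 metres = 984000e-3 kilometres = 984
Sum: 8.6 + 477 + 984 = 1469.6

1469.6 kilometres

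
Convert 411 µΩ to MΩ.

micro = 1e-6, mega = 1e6; factor is 1e-12.
411 × 1e-12 = 0.000000000411

0.000000000411 MΩ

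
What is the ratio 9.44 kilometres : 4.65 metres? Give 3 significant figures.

2030

(9.44 × 10^3) / (4.65) = 2.03 × 10^3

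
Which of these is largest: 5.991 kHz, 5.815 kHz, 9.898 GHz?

9.898 GHz

5.991 kHz = 5991 Hz
5.815 kHz = 5815 Hz
9.898 GHz = 9898000000 Hz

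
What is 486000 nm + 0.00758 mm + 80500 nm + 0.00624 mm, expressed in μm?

580.32 μm

In μm:
  486000 nm = 486000 × 10⁻³ μm = 486
  0.00758 mm = 0.00758 × 10³ μm = 7.58
  80500 nm = 80500 × 10⁻³ μm = 80.5
  0.00624 mm = 0.00624 × 10³ μm = 6.24
Sum: 486 + 7.58 + 80.5 + 6.24 = 580.32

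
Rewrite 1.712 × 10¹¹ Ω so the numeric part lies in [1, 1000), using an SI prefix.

171.2 GΩ

= 171.2 × 10⁹ Ω; 10⁹ is giga.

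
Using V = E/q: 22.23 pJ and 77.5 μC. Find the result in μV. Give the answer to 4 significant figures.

0.2868 μV

(22.23e-12) / (77.5e-6) = 0.286839e-6 V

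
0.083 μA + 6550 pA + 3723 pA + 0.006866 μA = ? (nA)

100.139 nA

In nA:
  0.083 μA = 0.083 × 10³ nA = 83
  6550 pA = 6550 × 10⁻³ nA = 6.55
  3723 pA = 3723 × 10⁻³ nA = 3.723
  0.006866 μA = 0.006866 × 10³ nA = 6.866
Sum: 83 + 6.55 + 3.723 + 6.866 = 100.139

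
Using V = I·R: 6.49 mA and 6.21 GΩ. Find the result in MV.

6.49 × 10^-3 × 6.21 × 10^9 = 40.3029 × 10^6 V

40.3029 MV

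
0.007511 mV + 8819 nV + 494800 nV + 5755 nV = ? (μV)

516.885 μV

In μV:
  0.007511 mV = 0.007511 × 10^3 μV = 7.511
  8819 nV = 8819 × 10^-3 μV = 8.819
  494800 nV = 494800 × 10^-3 μV = 494.8
  5755 nV = 5755 × 10^-3 μV = 5.755
Sum: 7.511 + 8.819 + 494.8 + 5.755 = 516.885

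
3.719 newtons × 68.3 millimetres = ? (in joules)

0.2540077 joules

3.719 × 68.3e-3 = 254.0077e-3 J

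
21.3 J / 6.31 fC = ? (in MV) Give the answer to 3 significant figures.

(21.3) / (6.31 × 10⁻¹⁵) = 3.3756 × 10¹⁵ V

3380000000 MV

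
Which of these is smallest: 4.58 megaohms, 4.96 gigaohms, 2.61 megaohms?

4.58 megaohms = 4580000 ohms
4.96 gigaohms = 4960000000 ohms
2.61 megaohms = 2610000 ohms

2.61 megaohms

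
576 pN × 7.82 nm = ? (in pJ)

576e-12 × 7.82e-9 = 4504.32e-21 J

0.00000450432 pJ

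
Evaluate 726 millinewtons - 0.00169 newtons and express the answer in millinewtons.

In millinewtons:
  726 millinewtons → 726
  0.00169 newtons = 0.00169e3 millinewtons = 1.69
Difference: 726 - 1.69 = 724.31

724.31 millinewtons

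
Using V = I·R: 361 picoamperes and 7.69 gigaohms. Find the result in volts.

361 × 10⁻¹² × 7.69 × 10⁹ = 2776.09 × 10⁻³ V

2.77609 volts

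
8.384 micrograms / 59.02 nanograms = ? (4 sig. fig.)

142.1

(8.384 × 10⁻⁶) / (59.02 × 10⁻⁹) = 0.14205 × 10³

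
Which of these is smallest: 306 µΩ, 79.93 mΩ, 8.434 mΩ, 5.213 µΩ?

306 µΩ = 0.000306 Ω
79.93 mΩ = 0.07993 Ω
8.434 mΩ = 0.008434 Ω
5.213 µΩ = 0.000005213 Ω

5.213 µΩ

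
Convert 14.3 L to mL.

14300 mL

(no prefix) = 1e0, milli = 1e-3; factor is 1e3.
14.3 × 1e3 = 14300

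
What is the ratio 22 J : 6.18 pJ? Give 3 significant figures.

3560000000000

(22) / (6.18 × 10⁻¹²) = 3.56 × 10¹²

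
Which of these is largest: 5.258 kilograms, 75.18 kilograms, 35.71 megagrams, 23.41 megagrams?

35.71 megagrams

5.258 kilograms = 5258 grams
75.18 kilograms = 75180 grams
35.71 megagrams = 35710000 grams
23.41 megagrams = 23410000 grams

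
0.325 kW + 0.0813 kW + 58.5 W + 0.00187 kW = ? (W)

In W:
  0.325 kW = 0.325 × 10³ W = 325
  0.0813 kW = 0.0813 × 10³ W = 81.3
  58.5 W → 58.5
  0.00187 kW = 0.00187 × 10³ W = 1.87
Sum: 325 + 81.3 + 58.5 + 1.87 = 466.67

466.67 W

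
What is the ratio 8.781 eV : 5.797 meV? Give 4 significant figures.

1515

(8.781) / (5.797 × 10^-3) = 1.5147 × 10^3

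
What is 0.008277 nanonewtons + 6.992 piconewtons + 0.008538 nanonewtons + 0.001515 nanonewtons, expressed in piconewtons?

In piconewtons:
  0.008277 nanonewtons = 0.008277 × 10^3 piconewtons = 8.277
  6.992 piconewtons → 6.992
  0.008538 nanonewtons = 0.008538 × 10^3 piconewtons = 8.538
  0.001515 nanonewtons = 0.001515 × 10^3 piconewtons = 1.515
Sum: 8.277 + 6.992 + 8.538 + 1.515 = 25.322

25.322 piconewtons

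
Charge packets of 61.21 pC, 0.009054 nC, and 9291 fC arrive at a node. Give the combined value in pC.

In pC:
  61.21 pC → 61.21
  0.009054 nC = 0.009054 × 10^3 pC = 9.054
  9291 fC = 9291 × 10^-3 pC = 9.291
Sum: 61.21 + 9.054 + 9.291 = 79.555

79.555 pC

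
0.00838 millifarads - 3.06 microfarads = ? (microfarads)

In microfarads:
  0.00838 millifarads = 0.00838 × 10³ microfarads = 8.38
  3.06 microfarads → 3.06
Difference: 8.38 - 3.06 = 5.32

5.32 microfarads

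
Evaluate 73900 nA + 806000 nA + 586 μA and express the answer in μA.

1465.9 μA

In μA:
  73900 nA = 73900 × 10⁻³ μA = 73.9
  806000 nA = 806000 × 10⁻³ μA = 806
  586 μA → 586
Sum: 73.9 + 806 + 586 = 1465.9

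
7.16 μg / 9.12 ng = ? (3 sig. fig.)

(7.16 × 10⁻⁶) / (9.12 × 10⁻⁹) = 0.7851 × 10³

785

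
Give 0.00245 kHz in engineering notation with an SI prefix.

= 2.45 Hz; mantissa already in [1, 1000).

2.45 Hz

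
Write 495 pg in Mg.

0.000000000000000495 Mg

pico = 1e-12, mega = 1e6; factor is 1e-18.
495 × 1e-18 = 0.000000000000000495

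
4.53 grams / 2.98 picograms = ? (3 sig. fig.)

1520000000000

(4.53) / (2.98 × 10⁻¹²) = 1.52 × 10¹²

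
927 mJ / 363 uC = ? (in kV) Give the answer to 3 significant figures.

2.55 kV

(927e-3) / (363e-6) = 2.5537e3 V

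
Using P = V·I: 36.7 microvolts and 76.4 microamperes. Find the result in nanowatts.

2.80388 nanowatts

36.7 × 10^-6 × 76.4 × 10^-6 = 2803.88 × 10^-12 W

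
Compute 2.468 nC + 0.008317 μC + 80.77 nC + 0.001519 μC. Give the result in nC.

93.074 nC

In nC:
  2.468 nC → 2.468
  0.008317 μC = 0.008317 × 10^3 nC = 8.317
  80.77 nC → 80.77
  0.001519 μC = 0.001519 × 10^3 nC = 1.519
Sum: 2.468 + 8.317 + 80.77 + 1.519 = 93.074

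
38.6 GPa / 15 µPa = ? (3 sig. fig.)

2570000000000000

(38.6 × 10^9) / (15 × 10^-6) = 2.573 × 10^15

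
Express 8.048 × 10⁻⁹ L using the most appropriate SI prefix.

8.048 nL

= 8.048 × 10⁻⁹ L; 10⁻⁹ is nano.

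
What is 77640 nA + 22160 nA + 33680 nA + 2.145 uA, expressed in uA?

135.625 uA

In uA:
  77640 nA = 77640 × 10^-3 uA = 77.64
  22160 nA = 22160 × 10^-3 uA = 22.16
  33680 nA = 33680 × 10^-3 uA = 33.68
  2.145 uA → 2.145
Sum: 77.64 + 22.16 + 33.68 + 2.145 = 135.625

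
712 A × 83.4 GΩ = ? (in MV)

712 × 83.4 × 10⁹ = 59380.8 × 10⁹ V

59380800 MV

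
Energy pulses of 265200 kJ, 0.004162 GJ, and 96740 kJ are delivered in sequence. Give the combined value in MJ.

366.102 MJ

In MJ:
  265200 kJ = 265200 × 10^-3 MJ = 265.2
  0.004162 GJ = 0.004162 × 10^3 MJ = 4.162
  96740 kJ = 96740 × 10^-3 MJ = 96.74
Sum: 265.2 + 4.162 + 96.74 = 366.102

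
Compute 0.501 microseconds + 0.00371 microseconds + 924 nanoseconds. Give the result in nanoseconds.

In nanoseconds:
  0.501 microseconds = 0.501 × 10³ nanoseconds = 501
  0.00371 microseconds = 0.00371 × 10³ nanoseconds = 3.71
  924 nanoseconds → 924
Sum: 501 + 3.71 + 924 = 1428.71

1428.71 nanoseconds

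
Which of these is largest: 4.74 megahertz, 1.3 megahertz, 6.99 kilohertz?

4.74 megahertz = 4740000 hertz
1.3 megahertz = 1300000 hertz
6.99 kilohertz = 6990 hertz

4.74 megahertz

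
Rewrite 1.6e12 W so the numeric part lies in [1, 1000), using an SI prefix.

= 1.6e12 W; 1e12 is tera.

1.6 TW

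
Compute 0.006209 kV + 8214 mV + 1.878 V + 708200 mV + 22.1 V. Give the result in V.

746.601 V

In V:
  0.006209 kV = 0.006209 × 10³ V = 6.209
  8214 mV = 8214 × 10⁻³ V = 8.214
  1.878 V → 1.878
  708200 mV = 708200 × 10⁻³ V = 708.2
  22.1 V → 22.1
Sum: 6.209 + 8.214 + 1.878 + 708.2 + 22.1 = 746.601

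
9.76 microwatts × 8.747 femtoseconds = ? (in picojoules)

9.76 × 10⁻⁶ × 8.747 × 10⁻¹⁵ = 85.37072 × 10⁻²¹ J

0.00000008537072 picojoules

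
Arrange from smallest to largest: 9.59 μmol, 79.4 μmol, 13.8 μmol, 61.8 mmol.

9.59 μmol = 0.00000959 mol
79.4 μmol = 0.0000794 mol
13.8 μmol = 0.0000138 mol
61.8 mmol = 0.0618 mol

9.59 μmol < 13.8 μmol < 79.4 μmol < 61.8 mmol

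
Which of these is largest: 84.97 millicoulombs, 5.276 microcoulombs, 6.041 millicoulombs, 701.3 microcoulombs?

84.97 millicoulombs = 0.08497 coulombs
5.276 microcoulombs = 0.000005276 coulombs
6.041 millicoulombs = 0.006041 coulombs
701.3 microcoulombs = 0.0007013 coulombs

84.97 millicoulombs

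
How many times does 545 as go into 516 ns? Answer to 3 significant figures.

947000000

(516 × 10⁻⁹) / (545 × 10⁻¹⁸) = 0.9468 × 10⁹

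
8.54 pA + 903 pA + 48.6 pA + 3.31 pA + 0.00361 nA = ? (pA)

967.06 pA

In pA:
  8.54 pA → 8.54
  903 pA → 903
  48.6 pA → 48.6
  3.31 pA → 3.31
  0.00361 nA = 0.00361 × 10^3 pA = 3.61
Sum: 8.54 + 903 + 48.6 + 3.31 + 3.61 = 967.06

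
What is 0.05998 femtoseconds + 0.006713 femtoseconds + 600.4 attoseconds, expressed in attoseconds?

667.093 attoseconds

In attoseconds:
  0.05998 femtoseconds = 0.05998 × 10^3 attoseconds = 59.98
  0.006713 femtoseconds = 0.006713 × 10^3 attoseconds = 6.713
  600.4 attoseconds → 600.4
Sum: 59.98 + 6.713 + 600.4 = 667.093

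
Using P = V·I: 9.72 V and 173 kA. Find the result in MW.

1.68156 MW

9.72 × 173e3 = 1681.56e3 W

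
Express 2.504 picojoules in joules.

pico = 10⁻¹², (no prefix) = 10⁰; factor is 10⁻¹².
2.504 × 10⁻¹² = 0.000000000002504

0.000000000002504 joules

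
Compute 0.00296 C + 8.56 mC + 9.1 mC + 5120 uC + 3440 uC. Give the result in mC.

In mC:
  0.00296 C = 0.00296e3 mC = 2.96
  8.56 mC → 8.56
  9.1 mC → 9.1
  5120 uC = 5120e-3 mC = 5.12
  3440 uC = 3440e-3 mC = 3.44
Sum: 2.96 + 8.56 + 9.1 + 5.12 + 3.44 = 29.18

29.18 mC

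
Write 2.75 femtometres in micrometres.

0.00000000275 micrometres

femto = 10^-15, micro = 10^-6; factor is 10^-9.
2.75 × 10^-9 = 0.00000000275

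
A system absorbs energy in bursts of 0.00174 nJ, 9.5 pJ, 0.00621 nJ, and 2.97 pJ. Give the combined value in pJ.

20.42 pJ

In pJ:
  0.00174 nJ = 0.00174 × 10^3 pJ = 1.74
  9.5 pJ → 9.5
  0.00621 nJ = 0.00621 × 10^3 pJ = 6.21
  2.97 pJ → 2.97
Sum: 1.74 + 9.5 + 6.21 + 2.97 = 20.42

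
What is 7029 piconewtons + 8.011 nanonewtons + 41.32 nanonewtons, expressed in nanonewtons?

56.36 nanonewtons

In nanonewtons:
  7029 piconewtons = 7029e-3 nanonewtons = 7.029
  8.011 nanonewtons → 8.011
  41.32 nanonewtons → 41.32
Sum: 7.029 + 8.011 + 41.32 = 56.36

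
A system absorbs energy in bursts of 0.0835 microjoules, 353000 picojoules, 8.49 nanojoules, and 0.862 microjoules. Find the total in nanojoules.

1306.99 nanojoules

In nanojoules:
  0.0835 microjoules = 0.0835 × 10³ nanojoules = 83.5
  353000 picojoules = 353000 × 10⁻³ nanojoules = 353
  8.49 nanojoules → 8.49
  0.862 microjoules = 0.862 × 10³ nanojoules = 862
Sum: 83.5 + 353 + 8.49 + 862 = 1306.99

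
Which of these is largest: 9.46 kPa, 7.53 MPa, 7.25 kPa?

9.46 kPa = 9460 Pa
7.53 MPa = 7530000 Pa
7.25 kPa = 7250 Pa

7.53 MPa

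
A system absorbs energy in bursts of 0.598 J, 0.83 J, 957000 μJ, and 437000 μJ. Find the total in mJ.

2822 mJ

In mJ:
  0.598 J = 0.598e3 mJ = 598
  0.83 J = 0.83e3 mJ = 830
  957000 μJ = 957000e-3 mJ = 957
  437000 μJ = 437000e-3 mJ = 437
Sum: 598 + 830 + 957 + 437 = 2822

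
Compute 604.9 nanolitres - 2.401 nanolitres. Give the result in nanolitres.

In nanolitres:
  604.9 nanolitres → 604.9
  2.401 nanolitres → 2.401
Difference: 604.9 - 2.401 = 602.499

602.499 nanolitres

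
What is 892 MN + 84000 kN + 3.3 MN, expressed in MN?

In MN:
  892 MN → 892
  84000 kN = 84000 × 10⁻³ MN = 84
  3.3 MN → 3.3
Sum: 892 + 84 + 3.3 = 979.3

979.3 MN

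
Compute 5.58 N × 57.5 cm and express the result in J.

3.2085 J

5.58 × 57.5e-2 = 320.85e-2 J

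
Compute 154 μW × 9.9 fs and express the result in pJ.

0.0000015246 pJ

154 × 10⁻⁶ × 9.9 × 10⁻¹⁵ = 1524.6 × 10⁻²¹ J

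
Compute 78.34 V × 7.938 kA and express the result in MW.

0.62186292 MW

78.34 × 7.938e3 = 621.86292e3 W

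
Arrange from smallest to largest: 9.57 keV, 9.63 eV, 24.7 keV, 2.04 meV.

9.57 keV = 9570 eV
9.63 eV = 9.63 eV
24.7 keV = 24700 eV
2.04 meV = 0.00204 eV

2.04 meV < 9.63 eV < 9.57 keV < 24.7 keV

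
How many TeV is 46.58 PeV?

46580 TeV

peta = 1e15, tera = 1e12; factor is 1e3.
46.58 × 1e3 = 46580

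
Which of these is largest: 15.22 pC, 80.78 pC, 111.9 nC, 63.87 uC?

15.22 pC = 0.00000000001522 C
80.78 pC = 0.00000000008078 C
111.9 nC = 0.0000001119 C
63.87 uC = 0.00006387 C

63.87 uC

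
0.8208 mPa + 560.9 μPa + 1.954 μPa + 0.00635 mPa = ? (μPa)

In μPa:
  0.8208 mPa = 0.8208 × 10³ μPa = 820.8
  560.9 μPa → 560.9
  1.954 μPa → 1.954
  0.00635 mPa = 0.00635 × 10³ μPa = 6.35
Sum: 820.8 + 560.9 + 1.954 + 6.35 = 1390.004

1390.004 μPa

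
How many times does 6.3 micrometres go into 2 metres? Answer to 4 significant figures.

(2) / (6.3 × 10^-6) = 0.31746 × 10^6

317500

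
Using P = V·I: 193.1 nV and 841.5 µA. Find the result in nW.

0.16249365 nW

193.1 × 10^-9 × 841.5 × 10^-6 = 162493.65 × 10^-15 W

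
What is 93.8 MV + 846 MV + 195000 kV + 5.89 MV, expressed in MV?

1140.69 MV

In MV:
  93.8 MV → 93.8
  846 MV → 846
  195000 kV = 195000 × 10^-3 MV = 195
  5.89 MV → 5.89
Sum: 93.8 + 846 + 195 + 5.89 = 1140.69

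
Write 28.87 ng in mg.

0.00002887 mg

nano = 10^-9, milli = 10^-3; factor is 10^-6.
28.87 × 10^-6 = 0.00002887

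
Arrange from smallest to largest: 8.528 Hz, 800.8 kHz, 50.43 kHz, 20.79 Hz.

8.528 Hz < 20.79 Hz < 50.43 kHz < 800.8 kHz

8.528 Hz = 8.528 Hz
800.8 kHz = 800800 Hz
50.43 kHz = 50430 Hz
20.79 Hz = 20.79 Hz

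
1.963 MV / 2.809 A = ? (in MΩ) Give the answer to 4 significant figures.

0.6988 MΩ

(1.963 × 10⁶) / (2.809) = 0.698825 × 10⁶ Ω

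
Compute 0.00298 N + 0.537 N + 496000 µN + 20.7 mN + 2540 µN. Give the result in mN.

1059.22 mN

In mN:
  0.00298 N = 0.00298 × 10^3 mN = 2.98
  0.537 N = 0.537 × 10^3 mN = 537
  496000 µN = 496000 × 10^-3 mN = 496
  20.7 mN → 20.7
  2540 µN = 2540 × 10^-3 mN = 2.54
Sum: 2.98 + 537 + 496 + 20.7 + 2.54 = 1059.22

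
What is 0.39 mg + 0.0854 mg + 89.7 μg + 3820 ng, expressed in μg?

In μg:
  0.39 mg = 0.39 × 10³ μg = 390
  0.0854 mg = 0.0854 × 10³ μg = 85.4
  89.7 μg → 89.7
  3820 ng = 3820 × 10⁻³ μg = 3.82
Sum: 390 + 85.4 + 89.7 + 3.82 = 568.92

568.92 μg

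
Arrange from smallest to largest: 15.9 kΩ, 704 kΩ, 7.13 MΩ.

15.9 kΩ = 15900 Ω
704 kΩ = 704000 Ω
7.13 MΩ = 7130000 Ω

15.9 kΩ < 704 kΩ < 7.13 MΩ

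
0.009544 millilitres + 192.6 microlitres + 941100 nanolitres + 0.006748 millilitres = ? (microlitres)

1149.992 microlitres

In microlitres:
  0.009544 millilitres = 0.009544e3 microlitres = 9.544
  192.6 microlitres → 192.6
  941100 nanolitres = 941100e-3 microlitres = 941.1
  0.006748 millilitres = 0.006748e3 microlitres = 6.748
Sum: 9.544 + 192.6 + 941.1 + 6.748 = 1149.992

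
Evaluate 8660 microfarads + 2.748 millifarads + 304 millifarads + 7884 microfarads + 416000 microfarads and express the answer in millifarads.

739.292 millifarads

In millifarads:
  8660 microfarads = 8660e-3 millifarads = 8.66
  2.748 millifarads → 2.748
  304 millifarads → 304
  7884 microfarads = 7884e-3 millifarads = 7.884
  416000 microfarads = 416000e-3 millifarads = 416
Sum: 8.66 + 2.748 + 304 + 7.884 + 416 = 739.292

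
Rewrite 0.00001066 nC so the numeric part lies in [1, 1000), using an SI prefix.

10.66 fC

= 10.66e-15 C; 1e-15 is femto.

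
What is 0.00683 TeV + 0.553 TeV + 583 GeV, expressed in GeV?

1142.83 GeV

In GeV:
  0.00683 TeV = 0.00683 × 10³ GeV = 6.83
  0.553 TeV = 0.553 × 10³ GeV = 553
  583 GeV → 583
Sum: 6.83 + 553 + 583 = 1142.83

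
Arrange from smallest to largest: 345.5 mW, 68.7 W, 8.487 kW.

345.5 mW < 68.7 W < 8.487 kW

345.5 mW = 0.3455 W
68.7 W = 68.7 W
8.487 kW = 8487 W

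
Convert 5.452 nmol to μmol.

0.005452 μmol

nano = 10^-9, micro = 10^-6; factor is 10^-3.
5.452 × 10^-3 = 0.005452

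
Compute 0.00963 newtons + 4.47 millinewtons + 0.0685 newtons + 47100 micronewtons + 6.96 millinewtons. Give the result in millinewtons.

In millinewtons:
  0.00963 newtons = 0.00963 × 10³ millinewtons = 9.63
  4.47 millinewtons → 4.47
  0.0685 newtons = 0.0685 × 10³ millinewtons = 68.5
  47100 micronewtons = 47100 × 10⁻³ millinewtons = 47.1
  6.96 millinewtons → 6.96
Sum: 9.63 + 4.47 + 68.5 + 47.1 + 6.96 = 136.66

136.66 millinewtons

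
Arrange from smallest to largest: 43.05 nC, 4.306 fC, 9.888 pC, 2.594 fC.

43.05 nC = 0.00000004305 C
4.306 fC = 0.000000000000004306 C
9.888 pC = 0.000000000009888 C
2.594 fC = 0.000000000000002594 C

2.594 fC < 4.306 fC < 9.888 pC < 43.05 nC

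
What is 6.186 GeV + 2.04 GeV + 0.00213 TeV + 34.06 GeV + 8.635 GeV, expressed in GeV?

53.051 GeV

In GeV:
  6.186 GeV → 6.186
  2.04 GeV → 2.04
  0.00213 TeV = 0.00213 × 10³ GeV = 2.13
  34.06 GeV → 34.06
  8.635 GeV → 8.635
Sum: 6.186 + 2.04 + 2.13 + 34.06 + 8.635 = 53.051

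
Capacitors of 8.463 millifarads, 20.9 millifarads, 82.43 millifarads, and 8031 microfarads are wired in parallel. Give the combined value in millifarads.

119.824 millifarads

In millifarads:
  8.463 millifarads → 8.463
  20.9 millifarads → 20.9
  82.43 millifarads → 82.43
  8031 microfarads = 8031 × 10⁻³ millifarads = 8.031
Sum: 8.463 + 20.9 + 82.43 + 8.031 = 119.824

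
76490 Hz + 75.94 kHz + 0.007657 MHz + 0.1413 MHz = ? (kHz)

In kHz:
  76490 Hz = 76490 × 10⁻³ kHz = 76.49
  75.94 kHz → 75.94
  0.007657 MHz = 0.007657 × 10³ kHz = 7.657
  0.1413 MHz = 0.1413 × 10³ kHz = 141.3
Sum: 76.49 + 75.94 + 7.657 + 141.3 = 301.387

301.387 kHz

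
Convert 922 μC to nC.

micro = 10^-6, nano = 10^-9; factor is 10^3.
922 × 10^3 = 922000

922000 nC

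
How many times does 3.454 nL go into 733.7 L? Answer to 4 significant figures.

212400000000

(733.7) / (3.454 × 10^-9) = 212.42 × 10^9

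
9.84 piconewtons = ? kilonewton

pico = 1e-12, kilo = 1e3; factor is 1e-15.
9.84 × 1e-15 = 0.00000000000000984

0.00000000000000984 kilonewtons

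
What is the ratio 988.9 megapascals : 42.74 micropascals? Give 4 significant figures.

23140000000000

(988.9 × 10^6) / (42.74 × 10^-6) = 23.138 × 10^12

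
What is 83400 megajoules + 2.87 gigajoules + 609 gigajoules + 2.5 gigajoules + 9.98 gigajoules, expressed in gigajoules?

In gigajoules:
  83400 megajoules = 83400 × 10⁻³ gigajoules = 83.4
  2.87 gigajoules → 2.87
  609 gigajoules → 609
  2.5 gigajoules → 2.5
  9.98 gigajoules → 9.98
Sum: 83.4 + 2.87 + 609 + 2.5 + 9.98 = 707.75

707.75 gigajoules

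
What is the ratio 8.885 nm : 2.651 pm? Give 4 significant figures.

(8.885 × 10⁻⁹) / (2.651 × 10⁻¹²) = 3.3516 × 10³

3352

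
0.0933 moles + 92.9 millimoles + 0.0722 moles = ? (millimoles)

In millimoles:
  0.0933 moles = 0.0933 × 10³ millimoles = 93.3
  92.9 millimoles → 92.9
  0.0722 moles = 0.0722 × 10³ millimoles = 72.2
Sum: 93.3 + 92.9 + 72.2 = 258.4

258.4 millimoles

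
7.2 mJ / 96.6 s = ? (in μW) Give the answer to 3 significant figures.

(7.2 × 10^-3) / (96.6) = 0.074534 × 10^-3 W

74.5 μW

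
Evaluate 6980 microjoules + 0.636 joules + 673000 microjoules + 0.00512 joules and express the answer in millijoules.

In millijoules:
  6980 microjoules = 6980e-3 millijoules = 6.98
  0.636 joules = 0.636e3 millijoules = 636
  673000 microjoules = 673000e-3 millijoules = 673
  0.00512 joules = 0.00512e3 millijoules = 5.12
Sum: 6.98 + 636 + 673 + 5.12 = 1321.1

1321.1 millijoules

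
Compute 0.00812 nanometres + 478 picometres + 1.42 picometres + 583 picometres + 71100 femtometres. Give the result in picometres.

1141.64 picometres

In picometres:
  0.00812 nanometres = 0.00812e3 picometres = 8.12
  478 picometres → 478
  1.42 picometres → 1.42
  583 picometres → 583
  71100 femtometres = 71100e-3 picometres = 71.1
Sum: 8.12 + 478 + 1.42 + 583 + 71.1 = 1141.64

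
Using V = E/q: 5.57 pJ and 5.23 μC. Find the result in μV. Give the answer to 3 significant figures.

1.07 μV

(5.57 × 10⁻¹²) / (5.23 × 10⁻⁶) = 1.065 × 10⁻⁶ V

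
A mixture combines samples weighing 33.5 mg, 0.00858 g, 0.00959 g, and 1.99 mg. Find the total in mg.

53.66 mg

In mg:
  33.5 mg → 33.5
  0.00858 g = 0.00858e3 mg = 8.58
  0.00959 g = 0.00959e3 mg = 9.59
  1.99 mg → 1.99
Sum: 33.5 + 8.58 + 9.59 + 1.99 = 53.66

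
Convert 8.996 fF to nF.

0.000008996 nF

femto = 10^-15, nano = 10^-9; factor is 10^-6.
8.996 × 10^-6 = 0.000008996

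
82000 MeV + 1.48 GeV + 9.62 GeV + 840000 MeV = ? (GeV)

In GeV:
  82000 MeV = 82000 × 10^-3 GeV = 82
  1.48 GeV → 1.48
  9.62 GeV → 9.62
  840000 MeV = 840000 × 10^-3 GeV = 840
Sum: 82 + 1.48 + 9.62 + 840 = 933.1

933.1 GeV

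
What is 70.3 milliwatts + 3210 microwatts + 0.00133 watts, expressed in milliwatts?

In milliwatts:
  70.3 milliwatts → 70.3
  3210 microwatts = 3210 × 10^-3 milliwatts = 3.21
  0.00133 watts = 0.00133 × 10^3 milliwatts = 1.33
Sum: 70.3 + 3.21 + 1.33 = 74.84

74.84 milliwatts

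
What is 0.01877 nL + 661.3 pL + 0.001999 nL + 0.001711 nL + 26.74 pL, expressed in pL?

In pL:
  0.01877 nL = 0.01877 × 10^3 pL = 18.77
  661.3 pL → 661.3
  0.001999 nL = 0.001999 × 10^3 pL = 1.999
  0.001711 nL = 0.001711 × 10^3 pL = 1.711
  26.74 pL → 26.74
Sum: 18.77 + 661.3 + 1.999 + 1.711 + 26.74 = 710.52

710.52 pL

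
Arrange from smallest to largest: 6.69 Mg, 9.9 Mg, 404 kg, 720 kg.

404 kg < 720 kg < 6.69 Mg < 9.9 Mg

6.69 Mg = 6690000 g
9.9 Mg = 9900000 g
404 kg = 404000 g
720 kg = 720000 g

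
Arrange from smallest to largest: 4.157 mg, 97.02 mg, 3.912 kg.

4.157 mg < 97.02 mg < 3.912 kg

4.157 mg = 0.004157 g
97.02 mg = 0.09702 g
3.912 kg = 3912 g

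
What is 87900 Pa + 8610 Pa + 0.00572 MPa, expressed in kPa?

In kPa:
  87900 Pa = 87900e-3 kPa = 87.9
  8610 Pa = 8610e-3 kPa = 8.61
  0.00572 MPa = 0.00572e3 kPa = 5.72
Sum: 87.9 + 8.61 + 5.72 = 102.23

102.23 kPa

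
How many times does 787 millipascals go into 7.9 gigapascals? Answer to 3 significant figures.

(7.9e9) / (787e-3) = 0.01004e12

10000000000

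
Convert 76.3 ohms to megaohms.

0.0000763 megaohms

(no prefix) = 1e0, mega = 1e6; factor is 1e-6.
76.3 × 1e-6 = 0.0000763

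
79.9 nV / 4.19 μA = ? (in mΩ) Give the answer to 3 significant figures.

19.1 mΩ

(79.9e-9) / (4.19e-6) = 19.069e-3 Ω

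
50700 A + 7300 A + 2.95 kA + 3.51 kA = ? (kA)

64.46 kA

In kA:
  50700 A = 50700 × 10⁻³ kA = 50.7
  7300 A = 7300 × 10⁻³ kA = 7.3
  2.95 kA → 2.95
  3.51 kA → 3.51
Sum: 50.7 + 7.3 + 2.95 + 3.51 = 64.46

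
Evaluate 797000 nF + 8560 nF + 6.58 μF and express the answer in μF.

812.14 μF

In μF:
  797000 nF = 797000e-3 μF = 797
  8560 nF = 8560e-3 μF = 8.56
  6.58 μF → 6.58
Sum: 797 + 8.56 + 6.58 = 812.14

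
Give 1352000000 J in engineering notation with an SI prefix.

= 1.352e9 J; 1e9 is giga.

1.352 GJ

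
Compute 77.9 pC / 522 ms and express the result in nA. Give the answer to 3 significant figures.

0.149 nA

(77.9e-12) / (522e-3) = 0.14923e-9 A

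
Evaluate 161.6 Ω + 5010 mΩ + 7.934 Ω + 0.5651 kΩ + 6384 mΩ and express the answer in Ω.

746.028 Ω

In Ω:
  161.6 Ω → 161.6
  5010 mΩ = 5010 × 10^-3 Ω = 5.01
  7.934 Ω → 7.934
  0.5651 kΩ = 0.5651 × 10^3 Ω = 565.1
  6384 mΩ = 6384 × 10^-3 Ω = 6.384
Sum: 161.6 + 5.01 + 7.934 + 565.1 + 6.384 = 746.028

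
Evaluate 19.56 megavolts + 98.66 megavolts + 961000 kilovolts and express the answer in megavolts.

In megavolts:
  19.56 megavolts → 19.56
  98.66 megavolts → 98.66
  961000 kilovolts = 961000 × 10⁻³ megavolts = 961
Sum: 19.56 + 98.66 + 961 = 1079.22

1079.22 megavolts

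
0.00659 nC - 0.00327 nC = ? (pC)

3.32 pC

In pC:
  0.00659 nC = 0.00659 × 10^3 pC = 6.59
  0.00327 nC = 0.00327 × 10^3 pC = 3.27
Difference: 6.59 - 3.27 = 3.32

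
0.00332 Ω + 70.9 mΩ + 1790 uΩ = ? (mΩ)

In mΩ:
  0.00332 Ω = 0.00332 × 10^3 mΩ = 3.32
  70.9 mΩ → 70.9
  1790 uΩ = 1790 × 10^-3 mΩ = 1.79
Sum: 3.32 + 70.9 + 1.79 = 76.01

76.01 mΩ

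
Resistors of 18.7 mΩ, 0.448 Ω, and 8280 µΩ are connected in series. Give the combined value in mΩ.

In mΩ:
  18.7 mΩ → 18.7
  0.448 Ω = 0.448 × 10^3 mΩ = 448
  8280 µΩ = 8280 × 10^-3 mΩ = 8.28
Sum: 18.7 + 448 + 8.28 = 474.98

474.98 mΩ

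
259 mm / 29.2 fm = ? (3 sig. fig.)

(259 × 10⁻³) / (29.2 × 10⁻¹⁵) = 8.87 × 10¹²

8870000000000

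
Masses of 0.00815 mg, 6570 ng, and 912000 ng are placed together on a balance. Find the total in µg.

In µg:
  0.00815 mg = 0.00815e3 µg = 8.15
  6570 ng = 6570e-3 µg = 6.57
  912000 ng = 912000e-3 µg = 912
Sum: 8.15 + 6.57 + 912 = 926.72

926.72 µg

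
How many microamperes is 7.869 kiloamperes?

7869000000 microamperes

kilo = 1e3, micro = 1e-6; factor is 1e9.
7.869 × 1e9 = 7869000000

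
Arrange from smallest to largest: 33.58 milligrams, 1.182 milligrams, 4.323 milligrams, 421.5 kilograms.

33.58 milligrams = 0.03358 grams
1.182 milligrams = 0.001182 grams
4.323 milligrams = 0.004323 grams
421.5 kilograms = 421500 grams

1.182 milligrams < 4.323 milligrams < 33.58 milligrams < 421.5 kilograms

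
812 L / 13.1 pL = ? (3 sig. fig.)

(812) / (13.1 × 10⁻¹²) = 61.98 × 10¹²

62000000000000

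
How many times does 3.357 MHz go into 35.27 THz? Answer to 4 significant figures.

10510000

(35.27 × 10¹²) / (3.357 × 10⁶) = 10.506 × 10⁶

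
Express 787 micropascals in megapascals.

0.000000000787 megapascals

micro = 1e-6, mega = 1e6; factor is 1e-12.
787 × 1e-12 = 0.000000000787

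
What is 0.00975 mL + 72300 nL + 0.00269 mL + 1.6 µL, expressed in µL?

In µL:
  0.00975 mL = 0.00975 × 10³ µL = 9.75
  72300 nL = 72300 × 10⁻³ µL = 72.3
  0.00269 mL = 0.00269 × 10³ µL = 2.69
  1.6 µL → 1.6
Sum: 9.75 + 72.3 + 2.69 + 1.6 = 86.34

86.34 µL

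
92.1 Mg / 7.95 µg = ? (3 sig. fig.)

11600000000000

(92.1 × 10^6) / (7.95 × 10^-6) = 11.58 × 10^12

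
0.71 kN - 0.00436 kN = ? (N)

In N:
  0.71 kN = 0.71 × 10^3 N = 710
  0.00436 kN = 0.00436 × 10^3 N = 4.36
Difference: 710 - 4.36 = 705.64

705.64 N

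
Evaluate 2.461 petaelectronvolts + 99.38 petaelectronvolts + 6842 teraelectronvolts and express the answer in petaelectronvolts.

In petaelectronvolts:
  2.461 petaelectronvolts → 2.461
  99.38 petaelectronvolts → 99.38
  6842 teraelectronvolts = 6842e-3 petaelectronvolts = 6.842
Sum: 2.461 + 99.38 + 6.842 = 108.683

108.683 petaelectronvolts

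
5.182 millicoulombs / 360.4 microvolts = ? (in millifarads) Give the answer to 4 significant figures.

(5.182 × 10^-3) / (360.4 × 10^-6) = 0.0143785 × 10^3 F

14380 millifarads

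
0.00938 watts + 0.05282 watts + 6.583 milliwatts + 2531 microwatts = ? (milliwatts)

In milliwatts:
  0.00938 watts = 0.00938e3 milliwatts = 9.38
  0.05282 watts = 0.05282e3 milliwatts = 52.82
  6.583 milliwatts → 6.583
  2531 microwatts = 2531e-3 milliwatts = 2.531
Sum: 9.38 + 52.82 + 6.583 + 2.531 = 71.314

71.314 milliwatts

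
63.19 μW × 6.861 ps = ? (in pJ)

0.00043354659 pJ

63.19 × 10⁻⁶ × 6.861 × 10⁻¹² = 433.54659 × 10⁻¹⁸ J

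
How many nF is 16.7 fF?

0.0000167 nF

femto = 10^-15, nano = 10^-9; factor is 10^-6.
16.7 × 10^-6 = 0.0000167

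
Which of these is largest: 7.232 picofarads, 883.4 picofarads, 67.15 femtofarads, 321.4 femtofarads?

883.4 picofarads

7.232 picofarads = 0.000000000007232 farads
883.4 picofarads = 0.0000000008834 farads
67.15 femtofarads = 0.00000000000006715 farads
321.4 femtofarads = 0.0000000000003214 farads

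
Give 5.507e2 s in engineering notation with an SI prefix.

= 550.7 s; mantissa already in [1, 1000).

550.7 s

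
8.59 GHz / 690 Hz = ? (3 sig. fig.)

12400000

(8.59 × 10⁹) / (690) = 0.01245 × 10⁹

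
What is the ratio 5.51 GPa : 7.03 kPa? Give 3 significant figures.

784000

(5.51 × 10⁹) / (7.03 × 10³) = 0.7838 × 10⁶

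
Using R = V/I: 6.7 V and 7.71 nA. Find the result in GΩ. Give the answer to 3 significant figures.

0.869 GΩ

(6.7) / (7.71 × 10^-9) = 0.869 × 10^9 Ω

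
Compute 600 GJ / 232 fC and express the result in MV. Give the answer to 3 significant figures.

(600 × 10⁹) / (232 × 10⁻¹⁵) = 2.5862 × 10²⁴ V

2590000000000000000 MV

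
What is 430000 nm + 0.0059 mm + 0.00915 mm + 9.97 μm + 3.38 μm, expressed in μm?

In μm:
  430000 nm = 430000e-3 μm = 430
  0.0059 mm = 0.0059e3 μm = 5.9
  0.00915 mm = 0.00915e3 μm = 9.15
  9.97 μm → 9.97
  3.38 μm → 3.38
Sum: 430 + 5.9 + 9.15 + 9.97 + 3.38 = 458.4

458.4 μm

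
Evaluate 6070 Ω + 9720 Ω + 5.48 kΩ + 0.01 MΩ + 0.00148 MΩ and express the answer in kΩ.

In kΩ:
  6070 Ω = 6070e-3 kΩ = 6.07
  9720 Ω = 9720e-3 kΩ = 9.72
  5.48 kΩ → 5.48
  0.01 MΩ = 0.01e3 kΩ = 10
  0.00148 MΩ = 0.00148e3 kΩ = 1.48
Sum: 6.07 + 9.72 + 5.48 + 10 + 1.48 = 32.75

32.75 kΩ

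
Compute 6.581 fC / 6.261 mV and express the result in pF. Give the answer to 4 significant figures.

1.051 pF

(6.581 × 10⁻¹⁵) / (6.261 × 10⁻³) = 1.05111 × 10⁻¹² F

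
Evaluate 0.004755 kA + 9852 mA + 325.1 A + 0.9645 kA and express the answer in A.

1304.207 A

In A:
  0.004755 kA = 0.004755e3 A = 4.755
  9852 mA = 9852e-3 A = 9.852
  325.1 A → 325.1
  0.9645 kA = 0.9645e3 A = 964.5
Sum: 4.755 + 9.852 + 325.1 + 964.5 = 1304.207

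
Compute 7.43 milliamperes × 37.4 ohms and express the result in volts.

7.43 × 10^-3 × 37.4 = 277.882 × 10^-3 V

0.277882 volts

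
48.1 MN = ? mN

mega = 10^6, milli = 10^-3; factor is 10^9.
48.1 × 10^9 = 48100000000

48100000000 mN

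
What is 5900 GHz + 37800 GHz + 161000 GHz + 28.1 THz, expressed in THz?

232.8 THz

In THz:
  5900 GHz = 5900e-3 THz = 5.9
  37800 GHz = 37800e-3 THz = 37.8
  161000 GHz = 161000e-3 THz = 161
  28.1 THz → 28.1
Sum: 5.9 + 37.8 + 161 + 28.1 = 232.8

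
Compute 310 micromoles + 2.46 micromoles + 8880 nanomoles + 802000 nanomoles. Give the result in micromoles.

In micromoles:
  310 micromoles → 310
  2.46 micromoles → 2.46
  8880 nanomoles = 8880 × 10⁻³ micromoles = 8.88
  802000 nanomoles = 802000 × 10⁻³ micromoles = 802
Sum: 310 + 2.46 + 8.88 + 802 = 1123.34

1123.34 micromoles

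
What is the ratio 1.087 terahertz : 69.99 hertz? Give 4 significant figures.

(1.087e12) / (69.99) = 0.015531e12

15530000000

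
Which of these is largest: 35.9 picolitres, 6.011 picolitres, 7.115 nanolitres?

35.9 picolitres = 0.0000000000359 litres
6.011 picolitres = 0.000000000006011 litres
7.115 nanolitres = 0.000000007115 litres

7.115 nanolitres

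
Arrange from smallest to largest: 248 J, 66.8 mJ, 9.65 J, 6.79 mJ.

6.79 mJ < 66.8 mJ < 9.65 J < 248 J

248 J = 248 J
66.8 mJ = 0.0668 J
9.65 J = 9.65 J
6.79 mJ = 0.00679 J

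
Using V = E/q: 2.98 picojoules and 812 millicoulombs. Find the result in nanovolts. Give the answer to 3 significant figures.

(2.98e-12) / (812e-3) = 0.00367e-9 V

0.00367 nanovolts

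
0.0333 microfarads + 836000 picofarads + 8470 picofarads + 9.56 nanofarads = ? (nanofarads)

In nanofarads:
  0.0333 microfarads = 0.0333e3 nanofarads = 33.3
  836000 picofarads = 836000e-3 nanofarads = 836
  8470 picofarads = 8470e-3 nanofarads = 8.47
  9.56 nanofarads → 9.56
Sum: 33.3 + 836 + 8.47 + 9.56 = 887.33

887.33 nanofarads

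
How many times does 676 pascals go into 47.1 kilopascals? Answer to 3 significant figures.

(47.1e3) / (676) = 0.06967e3

69.7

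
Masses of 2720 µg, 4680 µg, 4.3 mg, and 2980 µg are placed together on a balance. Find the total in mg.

In mg:
  2720 µg = 2720 × 10^-3 mg = 2.72
  4680 µg = 4680 × 10^-3 mg = 4.68
  4.3 mg → 4.3
  2980 µg = 2980 × 10^-3 mg = 2.98
Sum: 2.72 + 4.68 + 4.3 + 2.98 = 14.68

14.68 mg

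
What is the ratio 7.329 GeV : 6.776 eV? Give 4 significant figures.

(7.329 × 10⁹) / (6.776) = 1.0816 × 10⁹

1082000000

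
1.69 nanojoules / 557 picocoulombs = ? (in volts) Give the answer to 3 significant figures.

(1.69e-9) / (557e-12) = 0.0030341e3 V

3.03 volts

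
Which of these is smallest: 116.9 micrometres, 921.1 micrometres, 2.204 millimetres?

116.9 micrometres

116.9 micrometres = 0.0001169 metres
921.1 micrometres = 0.0009211 metres
2.204 millimetres = 0.002204 metres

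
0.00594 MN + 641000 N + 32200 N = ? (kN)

679.14 kN

In kN:
  0.00594 MN = 0.00594 × 10^3 kN = 5.94
  641000 N = 641000 × 10^-3 kN = 641
  32200 N = 32200 × 10^-3 kN = 32.2
Sum: 5.94 + 641 + 32.2 = 679.14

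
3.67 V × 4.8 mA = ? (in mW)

3.67 × 4.8 × 10⁻³ = 17.616 × 10⁻³ W

17.616 mW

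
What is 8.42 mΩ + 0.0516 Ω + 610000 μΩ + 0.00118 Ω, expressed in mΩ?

In mΩ:
  8.42 mΩ → 8.42
  0.0516 Ω = 0.0516e3 mΩ = 51.6
  610000 μΩ = 610000e-3 mΩ = 610
  0.00118 Ω = 0.00118e3 mΩ = 1.18
Sum: 8.42 + 51.6 + 610 + 1.18 = 671.2

671.2 mΩ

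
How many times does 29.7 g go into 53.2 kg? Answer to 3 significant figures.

(53.2e3) / (29.7) = 1.791e3

1790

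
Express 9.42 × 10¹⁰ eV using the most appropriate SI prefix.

= 94.2 × 10⁹ eV; 10⁹ is giga.

94.2 GeV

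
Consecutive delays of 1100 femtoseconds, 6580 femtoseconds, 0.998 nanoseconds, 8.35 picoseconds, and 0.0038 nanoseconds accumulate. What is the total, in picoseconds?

In picoseconds:
  1100 femtoseconds = 1100 × 10⁻³ picoseconds = 1.1
  6580 femtoseconds = 6580 × 10⁻³ picoseconds = 6.58
  0.998 nanoseconds = 0.998 × 10³ picoseconds = 998
  8.35 picoseconds → 8.35
  0.0038 nanoseconds = 0.0038 × 10³ picoseconds = 3.8
Sum: 1.1 + 6.58 + 998 + 8.35 + 3.8 = 1017.83

1017.83 picoseconds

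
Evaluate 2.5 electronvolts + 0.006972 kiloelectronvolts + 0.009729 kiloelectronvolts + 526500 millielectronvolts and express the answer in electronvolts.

In electronvolts:
  2.5 electronvolts → 2.5
  0.006972 kiloelectronvolts = 0.006972 × 10³ electronvolts = 6.972
  0.009729 kiloelectronvolts = 0.009729 × 10³ electronvolts = 9.729
  526500 millielectronvolts = 526500 × 10⁻³ electronvolts = 526.5
Sum: 2.5 + 6.972 + 9.729 + 526.5 = 545.701

545.701 electronvolts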